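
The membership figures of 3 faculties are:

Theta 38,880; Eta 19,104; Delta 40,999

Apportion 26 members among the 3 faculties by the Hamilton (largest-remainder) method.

Theta=10, Eta=5, Delta=11

Standard divisor: 98983 ÷ 26 ≈ 3807.038.
Standard quotas: Theta 10.2127, Eta 5.0181, Delta 10.7693.
Lower quotas: Theta 10, Eta 5, Delta 10 (sum 25, leaving 1 seat).
Remainders in descending order: Delta 0.7693, Theta 0.2127, Eta 0.0181.
Largest remainder: Delta receives the extra seat.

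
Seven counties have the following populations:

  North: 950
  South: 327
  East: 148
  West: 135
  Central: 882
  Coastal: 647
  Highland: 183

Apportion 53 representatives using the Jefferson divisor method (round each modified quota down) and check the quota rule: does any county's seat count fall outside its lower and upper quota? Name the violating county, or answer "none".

none

Standard quotas: North 15.388, South 5.297, East 2.397, West 2.187, Central 14.287, Coastal 10.480, Highland 2.964.
Jefferson allocation: North 16, South 5, East 2, West 2, Central 14, Coastal 11, Highland 3.
Every allocation lies between the lower and upper quota.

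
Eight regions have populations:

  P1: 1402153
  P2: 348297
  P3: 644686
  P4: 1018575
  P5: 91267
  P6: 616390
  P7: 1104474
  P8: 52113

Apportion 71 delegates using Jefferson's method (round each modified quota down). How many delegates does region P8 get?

Standard divisor 5277955/71 ≈ 74337.394; standard quotas: P1 18.862, P2 4.685, P3 8.672, P4 13.702, P5 1.228, P6 8.292, P7 14.858, P8 0.701.
Rounding down gives 18, 4, 8, 13, 1, 8, 14, 0 = 66 seats, so the divisor must be adjusted.
With modified divisor 69973.2: modified quotas P1 20.038, P2 4.978, P3 9.213, P4 14.557, P5 1.304, P6 8.809, P7 15.784, P8 0.745.
Rounding down: P1 20, P2 4, P3 9, P4 14, P5 1, P6 8, P7 15, P8 0 (total 71).
P8 receives 0.

0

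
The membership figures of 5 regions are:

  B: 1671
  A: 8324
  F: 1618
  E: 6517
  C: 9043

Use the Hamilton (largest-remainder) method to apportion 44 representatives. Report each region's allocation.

B 3; A 13; F 3; E 10; C 15

Standard divisor: 27173 ÷ 44 ≈ 617.568.
Standard quotas: B 2.7058, A 13.4787, F 2.6200, E 10.5527, C 14.6429.
Lower quotas: B 2, A 13, F 2, E 10, C 14 (sum 41, leaving 3 seats).
Remainders in descending order: B 0.7058, C 0.6429, F 0.6200, E 0.5527, A 0.4787.
The surplus seats go to B, C, F.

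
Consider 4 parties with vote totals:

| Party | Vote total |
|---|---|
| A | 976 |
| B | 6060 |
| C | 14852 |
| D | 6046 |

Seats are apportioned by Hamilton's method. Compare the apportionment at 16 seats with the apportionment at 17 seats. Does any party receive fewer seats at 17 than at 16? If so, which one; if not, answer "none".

A

At 16 seats: A 1, B 3, C 9, D 3.
At 17 seats: A 0, B 4, C 9, D 4.
A drops from 1 to 0.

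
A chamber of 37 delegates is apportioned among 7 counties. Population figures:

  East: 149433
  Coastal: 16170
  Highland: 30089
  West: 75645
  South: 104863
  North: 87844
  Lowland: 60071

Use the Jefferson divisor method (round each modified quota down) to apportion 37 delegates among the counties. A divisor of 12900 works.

East=11; Coastal=1; Highland=2; West=5; South=8; North=6; Lowland=4

With modified divisor 12900: modified quotas East 11.584, Coastal 1.253, Highland 2.332, West 5.864, South 8.129, North 6.810, Lowland 4.657.
Rounding down: East 11, Coastal 1, Highland 2, West 5, South 8, North 6, Lowland 4 (total 37).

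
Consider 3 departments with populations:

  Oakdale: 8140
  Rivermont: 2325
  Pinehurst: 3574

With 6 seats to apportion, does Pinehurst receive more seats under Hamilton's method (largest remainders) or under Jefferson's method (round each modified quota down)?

Hamilton

Hamilton: Oakdale 3, Rivermont 1, Pinehurst 2.
Jefferson: Oakdale 4, Rivermont 1, Pinehurst 1.
Pinehurst gets 2 under Hamilton and 1 under Jefferson.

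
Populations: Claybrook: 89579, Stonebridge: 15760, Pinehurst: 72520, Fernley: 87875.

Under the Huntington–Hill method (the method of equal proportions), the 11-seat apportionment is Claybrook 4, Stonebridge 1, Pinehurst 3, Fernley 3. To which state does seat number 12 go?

Fernley

Priority for the next seat is population ÷ (√(s·(s+1))).
Priorities: Claybrook 20030.473, Stonebridge 11144.003, Pinehurst 20934.721, Fernley 25367.327.
Highest priority: Fernley.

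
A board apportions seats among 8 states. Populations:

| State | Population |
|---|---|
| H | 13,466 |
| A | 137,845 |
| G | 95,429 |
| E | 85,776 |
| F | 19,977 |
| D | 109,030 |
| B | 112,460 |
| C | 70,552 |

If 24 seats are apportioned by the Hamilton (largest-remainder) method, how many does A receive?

5

The standard divisor is 644535/24 ≈ 26855.625.
Standard quotas: H 0.5014, A 5.1328, G 3.5534, E 3.1940, F 0.7439, D 4.0599, B 4.1876, C 2.6271.
Lower quotas: H 0, A 5, G 3, E 3, F 0, D 4, B 4, C 2 (sum 21, leaving 3 seats).
Remainders in descending order: F 0.7439, C 0.6271, G 0.5534, H 0.5014, E 0.1940, B 0.1876, A 0.1328, D 0.0599.
Largest remainders: F, C, G receive the extra seats.
A receives 5.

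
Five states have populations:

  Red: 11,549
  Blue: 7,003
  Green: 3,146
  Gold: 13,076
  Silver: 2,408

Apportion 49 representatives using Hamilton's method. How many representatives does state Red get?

Standard divisor: 37182 ÷ 49 ≈ 758.816.
Standard quotas: Red 15.2198, Blue 9.2288, Green 4.1459, Gold 17.2321, Silver 3.1734.
Lower quotas: Red 15, Blue 9, Green 4, Gold 17, Silver 3 (sum 48, leaving 1 seat).
Remainders in descending order: Gold 0.2321, Blue 0.2288, Red 0.2198, Silver 0.1734, Green 0.1459.
Largest remainder: Gold receives the extra seat.
Red receives 15.

15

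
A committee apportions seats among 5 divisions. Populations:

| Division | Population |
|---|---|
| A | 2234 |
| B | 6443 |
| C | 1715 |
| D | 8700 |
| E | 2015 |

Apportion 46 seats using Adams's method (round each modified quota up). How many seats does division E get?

5

Standard divisor 21107/46 ≈ 458.848; standard quotas: A 4.869, B 14.042, C 3.738, D 18.961, E 4.391.
Rounding up gives 5, 15, 4, 19, 5 = 48 seats, so the divisor must be adjusted.
With modified divisor 490: modified quotas A 4.559, B 13.149, C 3.500, D 17.755, E 4.112.
Rounding up: A 5, B 14, C 4, D 18, E 5 (total 46).
E receives 5.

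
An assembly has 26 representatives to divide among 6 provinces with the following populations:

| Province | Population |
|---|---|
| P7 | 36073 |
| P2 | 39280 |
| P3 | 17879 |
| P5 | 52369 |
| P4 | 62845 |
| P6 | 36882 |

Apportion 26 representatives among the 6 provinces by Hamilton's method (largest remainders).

P7 4; P2 4; P3 2; P5 5; P4 7; P6 4

The standard divisor is 245328/26 ≈ 9435.692.
Standard quotas: P7 3.8230, P2 4.1629, P3 1.8948, P5 5.5501, P4 6.6603, P6 3.9088.
Lower quotas: P7 3, P2 4, P3 1, P5 5, P4 6, P6 3 (sum 22, leaving 4 seats).
Remainders in descending order: P6 0.9088, P3 0.8948, P7 0.8230, P4 0.6603, P5 0.5501, P2 0.1629.
Largest remainders: P6, P3, P7, P4 receive the extra seats.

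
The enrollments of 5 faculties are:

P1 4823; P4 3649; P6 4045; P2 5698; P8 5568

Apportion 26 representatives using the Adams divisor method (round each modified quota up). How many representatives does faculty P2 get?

Standard divisor 23783/26 ≈ 914.731; standard quotas: P1 5.273, P4 3.989, P6 4.422, P2 6.229, P8 6.087.
Rounding up gives 6, 4, 5, 7, 7 = 29 seats, so the divisor must be adjusted.
With modified divisor 1000: modified quotas P1 4.823, P4 3.649, P6 4.045, P2 5.698, P8 5.568.
Rounding up: P1 5, P4 4, P6 5, P2 6, P8 6 (total 26).
P2 receives 6.

6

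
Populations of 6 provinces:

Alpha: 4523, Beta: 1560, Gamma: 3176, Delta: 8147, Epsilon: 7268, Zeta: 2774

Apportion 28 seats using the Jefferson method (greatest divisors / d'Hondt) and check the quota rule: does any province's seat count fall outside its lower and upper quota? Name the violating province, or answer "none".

none

Standard quotas: Alpha 4.614, Beta 1.591, Gamma 3.240, Delta 8.311, Epsilon 7.414, Zeta 2.830.
Jefferson allocation: Alpha 4, Beta 1, Gamma 3, Delta 9, Epsilon 8, Zeta 3.
Every allocation lies between the lower and upper quota.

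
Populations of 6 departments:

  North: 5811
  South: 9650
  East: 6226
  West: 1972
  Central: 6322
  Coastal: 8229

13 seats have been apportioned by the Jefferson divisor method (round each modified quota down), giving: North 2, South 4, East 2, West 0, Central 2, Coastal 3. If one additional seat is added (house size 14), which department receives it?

Central

Priority for the next seat is population ÷ (current seats + 1).
Priorities: North 1937.000, South 1930.000, East 2075.333, West 1972.000, Central 2107.333, Coastal 2057.250.
Highest priority: Central.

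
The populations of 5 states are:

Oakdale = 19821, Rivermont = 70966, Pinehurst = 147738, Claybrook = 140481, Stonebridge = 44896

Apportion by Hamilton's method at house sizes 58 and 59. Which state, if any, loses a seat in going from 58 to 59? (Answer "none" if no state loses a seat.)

none

At 58 seats: Oakdale 3, Rivermont 10, Pinehurst 20, Claybrook 19, Stonebridge 6.
At 59 seats: Oakdale 3, Rivermont 10, Pinehurst 21, Claybrook 19, Stonebridge 6.
No state's allocation decreased.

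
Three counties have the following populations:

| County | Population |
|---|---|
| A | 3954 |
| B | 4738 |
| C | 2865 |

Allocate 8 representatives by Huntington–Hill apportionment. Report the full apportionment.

A 3, B 3, C 2

With divisor 1491: modified quotas A 2.652, B 3.178, C 1.922.
Geometric-mean thresholds: A √(2·3)=2.449, B √(3·4)=3.464, C √(1·2)=1.414.
Each quota rounded against its threshold gives A 3, B 3, C 2 (total 8).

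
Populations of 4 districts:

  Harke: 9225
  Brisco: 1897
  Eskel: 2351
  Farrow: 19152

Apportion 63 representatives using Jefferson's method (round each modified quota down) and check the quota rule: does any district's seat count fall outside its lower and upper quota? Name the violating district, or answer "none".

Farrow

Standard quotas: Harke 17.814, Brisco 3.663, Eskel 4.540, Farrow 36.983.
Jefferson allocation: Harke 18, Brisco 3, Eskel 4, Farrow 38.
Farrow has quota 36.983 (lower 36, upper 37) but receives 38 — outside the quota interval.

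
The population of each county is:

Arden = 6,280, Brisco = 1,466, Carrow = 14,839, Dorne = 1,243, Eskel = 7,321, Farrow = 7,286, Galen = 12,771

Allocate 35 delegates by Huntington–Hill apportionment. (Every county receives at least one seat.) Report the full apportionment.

With divisor 1460: modified quotas Arden 4.301, Brisco 1.004, Carrow 10.164, Dorne 0.851, Eskel 5.014, Farrow 4.990, Galen 8.747.
Geometric-mean thresholds: Arden √(4·5)=4.472, Brisco √(1·2)=1.414, Carrow √(10·11)=10.488, Dorne (min 1), Eskel √(5·6)=5.477, Farrow √(4·5)=4.472, Galen √(8·9)=8.485.
Each quota rounded against its threshold gives Arden 4, Brisco 1, Carrow 10, Dorne 1, Eskel 5, Farrow 5, Galen 9 (total 35).

Arden 4; Brisco 1; Carrow 10; Dorne 1; Eskel 5; Farrow 5; Galen 9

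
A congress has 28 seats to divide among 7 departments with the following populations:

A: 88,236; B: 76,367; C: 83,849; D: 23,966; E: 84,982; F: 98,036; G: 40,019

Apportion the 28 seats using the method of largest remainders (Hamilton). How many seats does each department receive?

Total 495455; standard divisor 495455/28 ≈ 17694.821.
Standard quotas: A 4.9865, B 4.3158, C 4.7386, D 1.3544, E 4.8026, F 5.5404, G 2.2616.
Lower quotas: A 4, B 4, C 4, D 1, E 4, F 5, G 2 (sum 24, leaving 4 seats).
Remainders in descending order: A 0.9865, E 0.8026, C 0.7386, F 0.5404, D 0.3544, B 0.3158, G 0.2616.
Largest remainders: A, E, C, F receive the extra seats.

A 5; B 4; C 5; D 1; E 5; F 6; G 2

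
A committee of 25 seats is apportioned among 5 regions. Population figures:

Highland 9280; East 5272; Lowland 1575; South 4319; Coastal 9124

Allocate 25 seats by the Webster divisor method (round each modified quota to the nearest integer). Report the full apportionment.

Highland: 8, East: 4, Lowland: 1, South: 4, Coastal: 8

Standard divisor 29570/25 ≈ 1182.8; standard quotas: Highland 7.846, East 4.457, Lowland 1.332, South 3.652, Coastal 7.714.
Rounding to the nearest integer gives Highland 8, East 4, Lowland 1, South 4, Coastal 8 — total 25, matching the house size, so no adjustment is needed.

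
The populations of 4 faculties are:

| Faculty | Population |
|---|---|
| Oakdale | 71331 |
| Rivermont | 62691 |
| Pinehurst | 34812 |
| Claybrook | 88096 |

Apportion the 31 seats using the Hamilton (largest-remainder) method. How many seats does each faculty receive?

Oakdale 9, Rivermont 7, Pinehurst 4, Claybrook 11

Total 256930; standard divisor 256930/31 ≈ 8288.065.
Standard quotas: Oakdale 8.6065, Rivermont 7.5640, Pinehurst 4.2003, Claybrook 10.6293.
Lower quotas: Oakdale 8, Rivermont 7, Pinehurst 4, Claybrook 10 (sum 29, leaving 2 seats).
Remainders in descending order: Claybrook 0.6293, Oakdale 0.6065, Rivermont 0.5640, Pinehurst 0.2003.
Largest remainders: Claybrook, Oakdale receive the extra seats.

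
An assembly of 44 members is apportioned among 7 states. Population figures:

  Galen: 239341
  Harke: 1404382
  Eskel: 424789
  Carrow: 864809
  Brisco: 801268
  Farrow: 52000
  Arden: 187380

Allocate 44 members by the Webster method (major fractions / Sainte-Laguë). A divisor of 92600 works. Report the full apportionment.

Galen 3, Harke 15, Eskel 5, Carrow 9, Brisco 9, Farrow 1, Arden 2

With modified divisor 92600: modified quotas Galen 2.585, Harke 15.166, Eskel 4.587, Carrow 9.339, Brisco 8.653, Farrow 0.562, Arden 2.024.
Rounding to the nearest integer: Galen 3, Harke 15, Eskel 5, Carrow 9, Brisco 9, Farrow 1, Arden 2 (total 44).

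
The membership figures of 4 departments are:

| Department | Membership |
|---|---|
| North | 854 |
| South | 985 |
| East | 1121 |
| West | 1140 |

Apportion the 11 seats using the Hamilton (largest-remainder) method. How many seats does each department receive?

Standard divisor: 4100 ÷ 11 ≈ 372.727.
Standard quotas: North 2.291, South 2.643, East 3.008, West 3.059.
Lower quotas: North 2, South 2, East 3, West 3 (sum 10, leaving 1 seat).
Remainders in descending order: South 0.643, North 0.291, West 0.059, East 0.008.
The surplus seat goes to South.

North: 2, South: 3, East: 3, West: 3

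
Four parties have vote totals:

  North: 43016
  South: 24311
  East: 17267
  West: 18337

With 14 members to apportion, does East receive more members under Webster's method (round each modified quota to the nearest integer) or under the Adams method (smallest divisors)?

Webster: North 6, South 3, East 2, West 3.
Adams: North 5, South 3, East 3, West 3.
East gets 2 under Webster and 3 under Adams.

Adams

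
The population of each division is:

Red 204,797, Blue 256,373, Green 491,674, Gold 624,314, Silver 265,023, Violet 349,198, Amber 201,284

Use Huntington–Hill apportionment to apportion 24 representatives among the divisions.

Red=2, Blue=3, Green=5, Gold=6, Silver=3, Violet=3, Amber=2

With divisor 102734: modified quotas Red 1.993, Blue 2.496, Green 4.786, Gold 6.077, Silver 2.580, Violet 3.399, Amber 1.959.
Geometric-mean thresholds: Red √(1·2)=1.414, Blue √(2·3)=2.449, Green √(4·5)=4.472, Gold √(6·7)=6.481, Silver √(2·3)=2.449, Violet √(3·4)=3.464, Amber √(1·2)=1.414.
Each quota rounded against its threshold gives Red 2, Blue 3, Green 5, Gold 6, Silver 3, Violet 3, Amber 2 (total 24).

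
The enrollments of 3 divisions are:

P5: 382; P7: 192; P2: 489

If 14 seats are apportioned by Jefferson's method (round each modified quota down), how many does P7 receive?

Standard divisor 1063/14 ≈ 75.929; standard quotas: P5 5.031, P7 2.529, P2 6.440.
Rounding down gives 5, 2, 6 = 13 seats, so the divisor must be adjusted.
With modified divisor 67: modified quotas P5 5.701, P7 2.866, P2 7.299.
Rounding down: P5 5, P7 2, P2 7 (total 14).
P7 receives 2.

2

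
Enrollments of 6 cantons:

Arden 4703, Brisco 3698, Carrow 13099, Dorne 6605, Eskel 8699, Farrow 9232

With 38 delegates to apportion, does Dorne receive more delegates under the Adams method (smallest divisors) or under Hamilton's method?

Adams

Adams: Arden 4, Brisco 3, Carrow 10, Dorne 6, Eskel 7, Farrow 8.
Hamilton: Arden 4, Brisco 3, Carrow 11, Dorne 5, Eskel 7, Farrow 8.
Dorne gets 6 under Adams and 5 under Hamilton.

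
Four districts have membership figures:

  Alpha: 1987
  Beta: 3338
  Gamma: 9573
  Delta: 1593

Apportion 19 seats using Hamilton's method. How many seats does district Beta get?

Total 16491; standard divisor 16491/19 ≈ 867.947.
Standard quotas: Alpha 2.2893, Beta 3.8459, Gamma 11.0295, Delta 1.8354.
Lower quotas: Alpha 2, Beta 3, Gamma 11, Delta 1 (sum 17, leaving 2 seats).
Remainders in descending order: Beta 0.8459, Delta 0.8354, Alpha 0.2893, Gamma 0.0295.
Largest remainders: Beta, Delta receive the extra seats.
Beta receives 4.

4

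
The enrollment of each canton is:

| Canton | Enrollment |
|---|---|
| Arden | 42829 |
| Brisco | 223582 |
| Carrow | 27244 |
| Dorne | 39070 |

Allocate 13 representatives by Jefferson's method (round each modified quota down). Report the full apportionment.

Arden 1, Brisco 10, Carrow 1, Dorne 1

Standard divisor 332725/13 ≈ 25594.231; standard quotas: Arden 1.673, Brisco 8.736, Carrow 1.064, Dorne 1.527.
Rounding down gives 1, 8, 1, 1 = 11 seats, so the divisor must be adjusted.
With modified divisor 21900: modified quotas Arden 1.956, Brisco 10.209, Carrow 1.244, Dorne 1.784.
Rounding down: Arden 1, Brisco 10, Carrow 1, Dorne 1 (total 13).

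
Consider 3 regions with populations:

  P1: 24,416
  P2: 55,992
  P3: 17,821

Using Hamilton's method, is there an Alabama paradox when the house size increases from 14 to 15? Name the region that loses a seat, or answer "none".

none

At 14 seats: P1 3, P2 8, P3 3.
At 15 seats: P1 4, P2 8, P3 3.
No region's allocation decreased.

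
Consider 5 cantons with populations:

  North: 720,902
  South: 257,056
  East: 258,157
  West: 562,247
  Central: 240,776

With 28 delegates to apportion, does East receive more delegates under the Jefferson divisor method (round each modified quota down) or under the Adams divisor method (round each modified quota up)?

Jefferson: North 11, South 3, East 3, West 8, Central 3.
Adams: North 9, South 4, East 4, West 8, Central 3.
East gets 3 under Jefferson and 4 under Adams.

Adams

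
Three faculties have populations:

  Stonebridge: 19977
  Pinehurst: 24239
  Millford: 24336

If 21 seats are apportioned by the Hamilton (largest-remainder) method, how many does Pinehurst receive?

7

The standard divisor is 68552/21 ≈ 3264.381.
Standard quotas: Stonebridge 6.1197, Pinehurst 7.4253, Millford 7.4550.
Lower quotas: Stonebridge 6, Pinehurst 7, Millford 7 (sum 20, leaving 1 seat).
Remainders in descending order: Millford 0.4550, Pinehurst 0.4253, Stonebridge 0.1197.
The surplus seat goes to Millford.
Pinehurst receives 7.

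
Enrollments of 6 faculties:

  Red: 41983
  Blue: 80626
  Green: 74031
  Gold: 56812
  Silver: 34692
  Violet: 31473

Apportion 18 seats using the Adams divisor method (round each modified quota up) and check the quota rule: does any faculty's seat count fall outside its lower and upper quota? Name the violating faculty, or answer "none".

none

Standard quotas: Red 2.364, Blue 4.541, Green 4.169, Gold 3.200, Silver 1.954, Violet 1.772.
Adams allocation: Red 3, Blue 4, Green 4, Gold 3, Silver 2, Violet 2.
Every allocation lies between the lower and upper quota.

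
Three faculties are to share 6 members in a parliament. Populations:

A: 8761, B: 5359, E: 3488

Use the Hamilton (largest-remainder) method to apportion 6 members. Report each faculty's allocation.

A 3, B 2, E 1

Standard divisor: 17608 ÷ 6 ≈ 2934.667.
Standard quotas: A 2.9853, B 1.8261, E 1.1886.
Lower quotas: A 2, B 1, E 1 (sum 4, leaving 2 seats).
Remainders in descending order: A 0.9853, B 0.8261, E 0.1886.
The surplus seats go to A, B.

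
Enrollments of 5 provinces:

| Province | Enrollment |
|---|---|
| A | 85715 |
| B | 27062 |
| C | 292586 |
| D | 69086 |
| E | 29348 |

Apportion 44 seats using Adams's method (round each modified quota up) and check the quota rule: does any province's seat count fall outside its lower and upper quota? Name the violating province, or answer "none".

Standard quotas: A 7.486, B 2.364, C 25.554, D 6.034, E 2.563.
Adams allocation: A 8, B 3, C 24, D 6, E 3.
C has quota 25.554 (lower 25, upper 26) but receives 24 — outside the quota interval.

C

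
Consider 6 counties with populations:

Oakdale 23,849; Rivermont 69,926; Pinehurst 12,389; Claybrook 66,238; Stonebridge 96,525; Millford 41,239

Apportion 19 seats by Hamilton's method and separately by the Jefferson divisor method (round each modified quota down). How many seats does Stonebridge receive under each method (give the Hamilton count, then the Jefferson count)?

Hamilton: Oakdale 1, Rivermont 4, Pinehurst 1, Claybrook 4, Stonebridge 6, Millford 3.
Jefferson: Oakdale 1, Rivermont 5, Pinehurst 0, Claybrook 4, Stonebridge 7, Millford 2.
Stonebridge gets 6 under Hamilton and 7 under Jefferson.

6 and 7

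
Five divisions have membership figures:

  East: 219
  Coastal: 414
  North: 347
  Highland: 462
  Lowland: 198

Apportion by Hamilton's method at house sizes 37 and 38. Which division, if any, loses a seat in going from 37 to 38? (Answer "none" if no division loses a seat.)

Lowland

At 37 seats: East 5, Coastal 9, North 8, Highland 10, Lowland 5.
At 38 seats: East 5, Coastal 10, North 8, Highland 11, Lowland 4.
Lowland drops from 5 to 4.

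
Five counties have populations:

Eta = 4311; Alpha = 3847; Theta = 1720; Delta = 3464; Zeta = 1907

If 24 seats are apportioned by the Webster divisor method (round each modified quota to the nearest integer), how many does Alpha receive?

6

Standard divisor 15249/24 ≈ 635.375; standard quotas: Eta 6.785, Alpha 6.055, Theta 2.707, Delta 5.452, Zeta 3.001.
Rounding to the nearest integer gives Eta 7, Alpha 6, Theta 3, Delta 5, Zeta 3 — total 24, matching the house size, so no adjustment is needed.
Alpha receives 6.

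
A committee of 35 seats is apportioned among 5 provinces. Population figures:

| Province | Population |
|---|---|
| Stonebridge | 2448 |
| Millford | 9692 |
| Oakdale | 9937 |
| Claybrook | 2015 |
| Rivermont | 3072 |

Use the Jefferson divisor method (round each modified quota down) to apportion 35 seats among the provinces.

Stonebridge 3, Millford 13, Oakdale 13, Claybrook 2, Rivermont 4

Standard divisor 27164/35 ≈ 776.114; standard quotas: Stonebridge 3.154, Millford 12.488, Oakdale 12.804, Claybrook 2.596, Rivermont 3.958.
Rounding down gives 3, 12, 12, 2, 3 = 32 seats, so the divisor must be adjusted.
With modified divisor 730: modified quotas Stonebridge 3.353, Millford 13.277, Oakdale 13.612, Claybrook 2.760, Rivermont 4.208.
Rounding down: Stonebridge 3, Millford 13, Oakdale 13, Claybrook 2, Rivermont 4 (total 35).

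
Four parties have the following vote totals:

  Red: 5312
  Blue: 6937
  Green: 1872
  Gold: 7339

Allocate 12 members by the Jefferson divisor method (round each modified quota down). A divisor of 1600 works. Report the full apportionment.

Red=3, Blue=4, Green=1, Gold=4

With modified divisor 1600: modified quotas Red 3.320, Blue 4.336, Green 1.170, Gold 4.587.
Rounding down: Red 3, Blue 4, Green 1, Gold 4 (total 12).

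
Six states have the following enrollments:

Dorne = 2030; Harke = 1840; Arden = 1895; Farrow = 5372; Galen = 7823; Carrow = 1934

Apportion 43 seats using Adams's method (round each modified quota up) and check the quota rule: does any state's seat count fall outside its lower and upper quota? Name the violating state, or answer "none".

none

Standard quotas: Dorne 4.178, Harke 3.787, Arden 3.900, Farrow 11.056, Galen 16.100, Carrow 3.980.
Adams allocation: Dorne 4, Harke 4, Arden 4, Farrow 11, Galen 16, Carrow 4.
Every allocation lies between the lower and upper quota.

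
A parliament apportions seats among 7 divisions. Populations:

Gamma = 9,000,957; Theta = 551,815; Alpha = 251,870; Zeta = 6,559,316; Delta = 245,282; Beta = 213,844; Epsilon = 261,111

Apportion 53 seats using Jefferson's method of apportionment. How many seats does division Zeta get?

Standard divisor 17084195/53 ≈ 322343.302; standard quotas: Gamma 27.924, Theta 1.712, Alpha 0.781, Zeta 20.349, Delta 0.761, Beta 0.663, Epsilon 0.810.
Rounding down gives 27, 1, 0, 20, 0, 0, 0 = 48 seats, so the divisor must be adjusted.
With modified divisor 294300: modified quotas Gamma 30.584, Theta 1.875, Alpha 0.856, Zeta 22.288, Delta 0.833, Beta 0.727, Epsilon 0.887.
Rounding down: Gamma 30, Theta 1, Alpha 0, Zeta 22, Delta 0, Beta 0, Epsilon 0 (total 53).
Zeta receives 22.

22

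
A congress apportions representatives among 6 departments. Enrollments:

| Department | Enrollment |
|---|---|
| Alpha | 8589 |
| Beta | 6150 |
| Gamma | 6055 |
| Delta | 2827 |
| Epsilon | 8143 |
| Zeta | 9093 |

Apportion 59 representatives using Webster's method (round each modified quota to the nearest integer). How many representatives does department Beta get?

9

Standard divisor 40857/59 ≈ 692.492; standard quotas: Alpha 12.403, Beta 8.881, Gamma 8.744, Delta 4.082, Epsilon 11.759, Zeta 13.131.
Rounding to the nearest integer gives Alpha 12, Beta 9, Gamma 9, Delta 4, Epsilon 12, Zeta 13 — total 59, matching the house size, so no adjustment is needed.
Beta receives 9.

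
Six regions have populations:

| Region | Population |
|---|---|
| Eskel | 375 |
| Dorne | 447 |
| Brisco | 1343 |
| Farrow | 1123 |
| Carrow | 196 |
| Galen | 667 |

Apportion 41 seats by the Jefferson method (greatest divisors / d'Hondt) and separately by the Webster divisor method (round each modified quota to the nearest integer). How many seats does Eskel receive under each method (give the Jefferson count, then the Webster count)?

3 and 4

Jefferson: Eskel 3, Dorne 4, Brisco 14, Farrow 11, Carrow 2, Galen 7.
Webster: Eskel 4, Dorne 4, Brisco 13, Farrow 11, Carrow 2, Galen 7.
Eskel gets 3 under Jefferson and 4 under Webster.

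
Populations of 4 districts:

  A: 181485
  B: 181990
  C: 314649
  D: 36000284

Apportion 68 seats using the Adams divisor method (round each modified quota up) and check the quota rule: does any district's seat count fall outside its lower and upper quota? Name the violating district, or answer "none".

D

Standard quotas: A 0.336, B 0.337, C 0.583, D 66.743.
Adams allocation: A 1, B 1, C 1, D 65.
D has quota 66.743 (lower 66, upper 67) but receives 65 — outside the quota interval.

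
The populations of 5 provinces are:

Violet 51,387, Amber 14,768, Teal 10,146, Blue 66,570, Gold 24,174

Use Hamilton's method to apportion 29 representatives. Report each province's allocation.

Violet=9, Amber=3, Teal=2, Blue=11, Gold=4

The standard divisor is 167045/29 ≈ 5760.172.
Standard quotas: Violet 8.9211, Amber 2.5638, Teal 1.7614, Blue 11.5569, Gold 4.1967.
Lower quotas: Violet 8, Amber 2, Teal 1, Blue 11, Gold 4 (sum 26, leaving 3 seats).
Remainders in descending order: Violet 0.9211, Teal 0.7614, Amber 0.5638, Blue 0.5569, Gold 0.1967.
The surplus seats go to Violet, Teal, Amber.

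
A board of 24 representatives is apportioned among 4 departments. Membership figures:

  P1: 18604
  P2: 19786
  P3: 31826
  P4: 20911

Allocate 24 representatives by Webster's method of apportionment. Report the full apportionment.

Standard divisor 91127/24 ≈ 3796.958; standard quotas: P1 4.900, P2 5.211, P3 8.382, P4 5.507.
Rounding to the nearest integer gives P1 5, P2 5, P3 8, P4 6 — total 24, matching the house size, so no adjustment is needed.

P1=5; P2=5; P3=8; P4=6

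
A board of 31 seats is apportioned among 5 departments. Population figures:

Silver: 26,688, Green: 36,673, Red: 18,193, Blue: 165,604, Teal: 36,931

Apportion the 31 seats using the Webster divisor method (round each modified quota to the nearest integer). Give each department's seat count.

Silver: 3, Green: 4, Red: 2, Blue: 18, Teal: 4

Standard divisor 284089/31 ≈ 9164.161; standard quotas: Silver 2.912, Green 4.002, Red 1.985, Blue 18.071, Teal 4.030.
Rounding to the nearest integer gives Silver 3, Green 4, Red 2, Blue 18, Teal 4 — total 31, matching the house size, so no adjustment is needed.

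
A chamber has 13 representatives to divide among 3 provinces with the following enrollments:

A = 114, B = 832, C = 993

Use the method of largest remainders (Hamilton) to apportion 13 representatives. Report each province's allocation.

A 1, B 5, C 7

Total 1939; standard divisor 1939/13 ≈ 149.154.
Standard quotas: A 0.764, B 5.578, C 6.658.
Lower quotas: A 0, B 5, C 6 (sum 11, leaving 2 seats).
Remainders in descending order: A 0.764, C 0.658, B 0.578.
Largest remainders: A, C receive the extra seats.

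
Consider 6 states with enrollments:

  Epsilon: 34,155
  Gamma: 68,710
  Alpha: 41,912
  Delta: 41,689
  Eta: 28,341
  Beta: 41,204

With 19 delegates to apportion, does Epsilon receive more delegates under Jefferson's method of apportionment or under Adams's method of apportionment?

Adams

Jefferson: Epsilon 2, Gamma 6, Alpha 3, Delta 3, Eta 2, Beta 3.
Adams: Epsilon 3, Gamma 5, Alpha 3, Delta 3, Eta 2, Beta 3.
Epsilon gets 2 under Jefferson and 3 under Adams.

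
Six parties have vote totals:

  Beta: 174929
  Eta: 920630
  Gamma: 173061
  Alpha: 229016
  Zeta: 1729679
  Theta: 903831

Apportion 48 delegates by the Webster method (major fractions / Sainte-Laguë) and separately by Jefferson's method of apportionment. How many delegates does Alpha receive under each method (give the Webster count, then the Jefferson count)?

Webster: Beta 2, Eta 11, Gamma 2, Alpha 3, Zeta 20, Theta 10.
Jefferson: Beta 2, Eta 11, Gamma 2, Alpha 2, Zeta 21, Theta 10.
Alpha gets 3 under Webster and 2 under Jefferson.

3 and 2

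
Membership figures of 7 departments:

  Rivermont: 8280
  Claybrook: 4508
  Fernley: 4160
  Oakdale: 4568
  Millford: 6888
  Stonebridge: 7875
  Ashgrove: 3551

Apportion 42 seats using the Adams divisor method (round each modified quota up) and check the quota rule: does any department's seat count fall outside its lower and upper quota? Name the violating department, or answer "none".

Standard quotas: Rivermont 8.731, Claybrook 4.754, Fernley 4.387, Oakdale 4.817, Millford 7.263, Stonebridge 8.304, Ashgrove 3.744.
Adams allocation: Rivermont 8, Claybrook 5, Fernley 5, Oakdale 5, Millford 7, Stonebridge 8, Ashgrove 4.
Every allocation lies between the lower and upper quota.

none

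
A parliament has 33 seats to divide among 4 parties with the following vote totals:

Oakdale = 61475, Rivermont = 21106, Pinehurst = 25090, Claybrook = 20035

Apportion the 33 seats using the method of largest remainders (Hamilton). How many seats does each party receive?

Oakdale 16, Rivermont 5, Pinehurst 7, Claybrook 5

The standard divisor is 127706/33 ≈ 3869.879.
Standard quotas: Oakdale 15.8855, Rivermont 5.4539, Pinehurst 6.4834, Claybrook 5.1772.
Lower quotas: Oakdale 15, Rivermont 5, Pinehurst 6, Claybrook 5 (sum 31, leaving 2 seats).
Remainders in descending order: Oakdale 0.8855, Pinehurst 0.4834, Rivermont 0.4539, Claybrook 0.1772.
The surplus seats go to Oakdale, Pinehurst.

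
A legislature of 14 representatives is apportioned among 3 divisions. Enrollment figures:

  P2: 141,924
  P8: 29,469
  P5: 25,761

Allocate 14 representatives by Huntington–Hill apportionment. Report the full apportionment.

P2: 10; P8: 2; P5: 2

With divisor 14246: modified quotas P2 9.962, P8 2.069, P5 1.808.
Geometric-mean thresholds: P2 √(9·10)=9.487, P8 √(2·3)=2.449, P5 √(1·2)=1.414.
Each quota rounded against its threshold gives P2 10, P8 2, P5 2 (total 14).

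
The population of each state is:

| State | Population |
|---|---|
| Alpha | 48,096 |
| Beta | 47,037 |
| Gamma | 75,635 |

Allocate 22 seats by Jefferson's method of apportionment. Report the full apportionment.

Standard divisor 170768/22 ≈ 7762.182; standard quotas: Alpha 6.196, Beta 6.060, Gamma 9.744.
Rounding down gives 6, 6, 9 = 21 seats, so the divisor must be adjusted.
With modified divisor 7200: modified quotas Alpha 6.680, Beta 6.533, Gamma 10.505.
Rounding down: Alpha 6, Beta 6, Gamma 10 (total 22).

Alpha 6, Beta 6, Gamma 10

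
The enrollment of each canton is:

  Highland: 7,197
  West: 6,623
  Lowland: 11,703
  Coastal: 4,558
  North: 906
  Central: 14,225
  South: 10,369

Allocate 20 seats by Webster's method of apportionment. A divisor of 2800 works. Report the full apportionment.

With modified divisor 2800: modified quotas Highland 2.570, West 2.365, Lowland 4.180, Coastal 1.628, North 0.324, Central 5.080, South 3.703.
Rounding to the nearest integer: Highland 3, West 2, Lowland 4, Coastal 2, North 0, Central 5, South 4 (total 20).

Highland 3, West 2, Lowland 4, Coastal 2, North 0, Central 5, South 4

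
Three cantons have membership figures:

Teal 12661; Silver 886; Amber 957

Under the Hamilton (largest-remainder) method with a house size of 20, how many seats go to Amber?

The standard divisor is 14504/20 ≈ 725.2.
Standard quotas: Teal 17.4586, Silver 1.2217, Amber 1.3196.
Lower quotas: Teal 17, Silver 1, Amber 1 (sum 19, leaving 1 seat).
Remainders in descending order: Teal 0.4586, Amber 0.3196, Silver 0.2217.
The surplus seat goes to Teal.
Amber receives 1.

1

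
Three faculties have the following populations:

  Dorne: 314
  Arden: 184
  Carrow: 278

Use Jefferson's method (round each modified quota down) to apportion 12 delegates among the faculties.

Dorne 5; Arden 3; Carrow 4

Standard divisor 776/12 ≈ 64.667; standard quotas: Dorne 4.856, Arden 2.845, Carrow 4.299.
Rounding down gives 4, 2, 4 = 10 seats, so the divisor must be adjusted.
With modified divisor 60: modified quotas Dorne 5.233, Arden 3.067, Carrow 4.633.
Rounding down: Dorne 5, Arden 3, Carrow 4 (total 12).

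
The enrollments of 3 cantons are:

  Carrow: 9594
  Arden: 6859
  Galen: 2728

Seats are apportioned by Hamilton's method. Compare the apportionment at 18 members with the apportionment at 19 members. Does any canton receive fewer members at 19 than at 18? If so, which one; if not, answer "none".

none

At 18 seats: Carrow 9, Arden 6, Galen 3.
At 19 seats: Carrow 9, Arden 7, Galen 3.
No canton's allocation decreased.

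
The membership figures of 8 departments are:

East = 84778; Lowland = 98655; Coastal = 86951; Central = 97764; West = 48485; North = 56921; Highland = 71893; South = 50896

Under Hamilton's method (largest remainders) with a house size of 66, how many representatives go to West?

5

Standard divisor: 596343 ÷ 66 ≈ 9035.5.
Standard quotas: East 9.3828, Lowland 10.9186, Coastal 9.6233, Central 10.8200, West 5.3661, North 6.2997, Highland 7.9567, South 5.6329.
Lower quotas: East 9, Lowland 10, Coastal 9, Central 10, West 5, North 6, Highland 7, South 5 (sum 61, leaving 5 seats).
Remainders in descending order: Highland 0.9567, Lowland 0.9186, Central 0.8200, South 0.6329, Coastal 0.6233, East 0.3828, West 0.3661, North 0.2997.
Largest remainders: Highland, Lowland, Central, South, Coastal receive the extra seats.
West receives 5.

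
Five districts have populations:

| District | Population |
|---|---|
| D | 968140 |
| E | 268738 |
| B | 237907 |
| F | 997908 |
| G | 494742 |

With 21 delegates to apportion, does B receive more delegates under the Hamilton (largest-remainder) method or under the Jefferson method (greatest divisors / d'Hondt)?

Hamilton: D 7, E 2, B 2, F 7, G 3.
Jefferson: D 7, E 2, B 1, F 8, G 3.
B gets 2 under Hamilton and 1 under Jefferson.

Hamilton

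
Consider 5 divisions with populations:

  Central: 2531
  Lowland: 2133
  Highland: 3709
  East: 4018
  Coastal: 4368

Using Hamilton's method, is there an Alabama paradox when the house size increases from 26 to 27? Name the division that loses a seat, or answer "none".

none

At 26 seats: Central 4, Lowland 3, Highland 6, East 6, Coastal 7.
At 27 seats: Central 4, Lowland 3, Highland 6, East 7, Coastal 7.
No division's allocation decreased.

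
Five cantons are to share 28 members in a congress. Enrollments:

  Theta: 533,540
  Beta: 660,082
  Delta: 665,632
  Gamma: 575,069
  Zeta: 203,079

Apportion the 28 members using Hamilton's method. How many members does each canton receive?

Theta: 6, Beta: 7, Delta: 7, Gamma: 6, Zeta: 2

Standard divisor: 2637402 ÷ 28 ≈ 94192.929.
Standard quotas: Theta 5.6643, Beta 7.0078, Delta 7.0667, Gamma 6.1052, Zeta 2.1560.
Lower quotas: Theta 5, Beta 7, Delta 7, Gamma 6, Zeta 2 (sum 27, leaving 1 seat).
Remainders in descending order: Theta 0.6643, Zeta 0.1560, Gamma 0.1052, Delta 0.0667, Beta 0.0078.
Largest remainder: Theta receives the extra seat.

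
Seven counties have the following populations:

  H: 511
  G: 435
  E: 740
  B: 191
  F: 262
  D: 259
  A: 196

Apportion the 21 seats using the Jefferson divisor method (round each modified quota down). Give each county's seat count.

H=4; G=4; E=7; B=1; F=2; D=2; A=1

Standard divisor 2594/21 ≈ 123.524; standard quotas: H 4.137, G 3.522, E 5.991, B 1.546, F 2.121, D 2.097, A 1.587.
Rounding down gives 4, 3, 5, 1, 2, 2, 1 = 18 seats, so the divisor must be adjusted.
With modified divisor 104: modified quotas H 4.913, G 4.183, E 7.115, B 1.837, F 2.519, D 2.490, A 1.885.
Rounding down: H 4, G 4, E 7, B 1, F 2, D 2, A 1 (total 21).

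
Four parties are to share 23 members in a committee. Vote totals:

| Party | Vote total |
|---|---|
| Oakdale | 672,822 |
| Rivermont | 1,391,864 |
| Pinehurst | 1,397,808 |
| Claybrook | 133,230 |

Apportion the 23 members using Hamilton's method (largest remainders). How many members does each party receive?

The standard divisor is 3595724/23 ≈ 156335.826.
Standard quotas: Oakdale 4.3037, Rivermont 8.9030, Pinehurst 8.9411, Claybrook 0.8522.
Lower quotas: Oakdale 4, Rivermont 8, Pinehurst 8, Claybrook 0 (sum 20, leaving 3 seats).
Remainders in descending order: Pinehurst 0.9411, Rivermont 0.9030, Claybrook 0.8522, Oakdale 0.3037.
The surplus seats go to Pinehurst, Rivermont, Claybrook.

Oakdale 4, Rivermont 9, Pinehurst 9, Claybrook 1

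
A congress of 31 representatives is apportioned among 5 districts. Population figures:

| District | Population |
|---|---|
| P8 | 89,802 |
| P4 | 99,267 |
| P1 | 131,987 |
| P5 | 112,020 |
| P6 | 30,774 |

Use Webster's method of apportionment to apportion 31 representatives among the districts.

P8: 6, P4: 7, P1: 9, P5: 7, P6: 2

Standard divisor 463850/31 ≈ 14962.903; standard quotas: P8 6.002, P4 6.634, P1 8.821, P5 7.487, P6 2.057.
Rounding to the nearest integer gives P8 6, P4 7, P1 9, P5 7, P6 2 — total 31, matching the house size, so no adjustment is needed.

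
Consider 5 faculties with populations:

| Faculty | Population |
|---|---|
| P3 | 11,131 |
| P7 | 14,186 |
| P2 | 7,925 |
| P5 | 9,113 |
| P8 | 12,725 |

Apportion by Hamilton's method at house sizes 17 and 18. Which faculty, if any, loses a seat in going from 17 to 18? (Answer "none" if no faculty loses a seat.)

P2

At 17 seats: P3 3, P7 4, P2 3, P5 3, P8 4.
At 18 seats: P3 4, P7 5, P2 2, P5 3, P8 4.
P2 drops from 3 to 2.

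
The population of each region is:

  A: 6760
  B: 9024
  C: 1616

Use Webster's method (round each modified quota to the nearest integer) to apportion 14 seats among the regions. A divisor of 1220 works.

With modified divisor 1220: modified quotas A 5.541, B 7.397, C 1.325.
Rounding to the nearest integer: A 6, B 7, C 1 (total 14).

A=6, B=7, C=1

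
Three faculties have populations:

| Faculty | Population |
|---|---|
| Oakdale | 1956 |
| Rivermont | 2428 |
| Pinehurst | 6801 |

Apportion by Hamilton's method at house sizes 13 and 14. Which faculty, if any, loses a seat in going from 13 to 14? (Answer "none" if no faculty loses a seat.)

At 13 seats: Oakdale 2, Rivermont 3, Pinehurst 8.
At 14 seats: Oakdale 2, Rivermont 3, Pinehurst 9.
No faculty's allocation decreased.

none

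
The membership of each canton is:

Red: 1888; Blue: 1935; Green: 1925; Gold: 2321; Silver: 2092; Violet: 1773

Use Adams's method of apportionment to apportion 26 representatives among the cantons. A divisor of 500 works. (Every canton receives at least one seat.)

Red 4; Blue 4; Green 4; Gold 5; Silver 5; Violet 4

With modified divisor 500: modified quotas Red 3.776, Blue 3.870, Green 3.850, Gold 4.642, Silver 4.184, Violet 3.546.
Rounding up: Red 4, Blue 4, Green 4, Gold 5, Silver 5, Violet 4 (total 26).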